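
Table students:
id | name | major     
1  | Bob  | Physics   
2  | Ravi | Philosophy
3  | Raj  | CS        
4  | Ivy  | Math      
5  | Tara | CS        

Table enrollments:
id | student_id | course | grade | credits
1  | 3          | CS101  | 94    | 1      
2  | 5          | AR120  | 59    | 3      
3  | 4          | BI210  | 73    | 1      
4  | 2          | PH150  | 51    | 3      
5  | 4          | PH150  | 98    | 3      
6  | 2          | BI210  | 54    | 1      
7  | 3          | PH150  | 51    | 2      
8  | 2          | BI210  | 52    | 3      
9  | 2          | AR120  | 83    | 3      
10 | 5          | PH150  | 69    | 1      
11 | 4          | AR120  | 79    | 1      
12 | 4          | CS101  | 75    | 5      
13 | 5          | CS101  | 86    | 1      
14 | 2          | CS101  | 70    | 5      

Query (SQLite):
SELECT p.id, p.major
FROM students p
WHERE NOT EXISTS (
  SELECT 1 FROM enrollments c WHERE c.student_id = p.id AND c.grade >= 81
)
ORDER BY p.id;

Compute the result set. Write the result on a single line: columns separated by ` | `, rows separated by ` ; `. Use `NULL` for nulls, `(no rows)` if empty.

1 | Physics

For each students row, check whether any enrollments with matching student_id has grade >= 81.
Keep rows where that is false.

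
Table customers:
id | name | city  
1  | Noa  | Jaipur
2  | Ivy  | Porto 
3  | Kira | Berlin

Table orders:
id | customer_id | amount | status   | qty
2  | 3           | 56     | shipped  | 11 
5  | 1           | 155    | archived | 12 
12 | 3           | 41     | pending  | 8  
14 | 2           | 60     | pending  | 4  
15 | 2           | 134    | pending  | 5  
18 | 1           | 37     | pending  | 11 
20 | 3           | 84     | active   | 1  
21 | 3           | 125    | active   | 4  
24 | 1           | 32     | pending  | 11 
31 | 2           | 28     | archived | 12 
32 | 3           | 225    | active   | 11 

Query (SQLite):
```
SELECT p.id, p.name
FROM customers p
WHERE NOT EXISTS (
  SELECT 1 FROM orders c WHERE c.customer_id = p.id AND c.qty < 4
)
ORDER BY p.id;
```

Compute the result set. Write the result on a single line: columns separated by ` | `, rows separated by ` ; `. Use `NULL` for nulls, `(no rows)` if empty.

1 | Noa ; 2 | Ivy

For each customers row, check whether any orders with matching customer_id has qty < 4.
Keep rows where that is false.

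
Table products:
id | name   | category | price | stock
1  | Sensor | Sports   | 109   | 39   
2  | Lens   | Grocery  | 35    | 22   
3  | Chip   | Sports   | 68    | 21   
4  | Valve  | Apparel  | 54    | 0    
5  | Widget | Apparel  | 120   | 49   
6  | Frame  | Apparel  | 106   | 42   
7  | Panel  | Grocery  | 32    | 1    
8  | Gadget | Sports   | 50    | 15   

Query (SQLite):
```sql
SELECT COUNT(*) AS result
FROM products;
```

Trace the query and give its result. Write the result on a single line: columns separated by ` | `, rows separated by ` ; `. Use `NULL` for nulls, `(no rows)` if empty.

8

All price values: [109, 35, 68, 54, 120, 106, 32, 50].
COUNT(*) counts rows → 8.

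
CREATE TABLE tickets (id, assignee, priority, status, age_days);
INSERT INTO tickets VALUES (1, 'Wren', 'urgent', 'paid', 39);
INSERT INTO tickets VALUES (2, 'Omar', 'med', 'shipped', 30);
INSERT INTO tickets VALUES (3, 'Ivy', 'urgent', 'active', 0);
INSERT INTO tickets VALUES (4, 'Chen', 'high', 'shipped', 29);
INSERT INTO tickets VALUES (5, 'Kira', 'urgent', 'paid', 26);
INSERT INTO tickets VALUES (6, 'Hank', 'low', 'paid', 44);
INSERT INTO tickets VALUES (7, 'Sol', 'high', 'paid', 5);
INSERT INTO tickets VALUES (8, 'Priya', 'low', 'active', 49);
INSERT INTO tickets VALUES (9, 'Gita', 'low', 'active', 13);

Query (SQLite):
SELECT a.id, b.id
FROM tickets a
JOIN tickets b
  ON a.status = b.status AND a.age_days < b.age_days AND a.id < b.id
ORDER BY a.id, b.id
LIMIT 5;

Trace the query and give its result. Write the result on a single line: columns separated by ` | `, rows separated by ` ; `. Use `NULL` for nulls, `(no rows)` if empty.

1 | 6 ; 3 | 8 ; 3 | 9 ; 5 | 6

Pairs (a,b) with same status, a.age_days < b.age_days, a.id < b.id.
status groups: active:{3,8,9} paid:{1,5,6,7} shipped:{2,4}
Ordered by (a.id, b.id); first 5.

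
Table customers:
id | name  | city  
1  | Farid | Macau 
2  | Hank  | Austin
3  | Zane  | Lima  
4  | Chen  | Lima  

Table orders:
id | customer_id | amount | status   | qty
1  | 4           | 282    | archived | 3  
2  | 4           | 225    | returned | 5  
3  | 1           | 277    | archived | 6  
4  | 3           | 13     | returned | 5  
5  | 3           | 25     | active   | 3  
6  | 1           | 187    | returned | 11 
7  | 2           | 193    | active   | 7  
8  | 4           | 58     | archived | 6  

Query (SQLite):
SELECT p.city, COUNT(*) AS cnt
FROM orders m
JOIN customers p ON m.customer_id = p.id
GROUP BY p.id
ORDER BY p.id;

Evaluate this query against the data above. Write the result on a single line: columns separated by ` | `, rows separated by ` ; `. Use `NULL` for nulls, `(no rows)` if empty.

Macau | 2 ; Austin | 1 ; Lima | 2 ; Lima | 3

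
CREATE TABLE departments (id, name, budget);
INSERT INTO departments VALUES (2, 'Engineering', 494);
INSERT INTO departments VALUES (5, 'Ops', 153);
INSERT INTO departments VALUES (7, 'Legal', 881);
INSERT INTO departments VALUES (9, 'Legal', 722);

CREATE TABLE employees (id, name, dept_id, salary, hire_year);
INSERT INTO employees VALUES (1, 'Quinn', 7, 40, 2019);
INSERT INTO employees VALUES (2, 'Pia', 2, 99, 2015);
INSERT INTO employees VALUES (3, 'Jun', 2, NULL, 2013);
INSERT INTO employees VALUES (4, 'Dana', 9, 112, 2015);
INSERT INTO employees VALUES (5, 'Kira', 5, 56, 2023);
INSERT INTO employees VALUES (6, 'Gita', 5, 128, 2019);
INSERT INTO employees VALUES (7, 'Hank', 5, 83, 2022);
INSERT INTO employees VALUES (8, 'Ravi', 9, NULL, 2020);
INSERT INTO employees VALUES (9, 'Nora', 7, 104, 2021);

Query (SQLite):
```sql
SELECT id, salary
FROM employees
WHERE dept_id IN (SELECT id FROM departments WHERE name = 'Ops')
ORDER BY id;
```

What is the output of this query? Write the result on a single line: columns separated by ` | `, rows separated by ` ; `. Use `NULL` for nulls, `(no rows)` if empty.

5 | 56 ; 6 | 128 ; 7 | 83

Inner query: departments.id where name = 'Ops'.
Outer: keep employees rows whose dept_id is in that set.
Inner query → {5}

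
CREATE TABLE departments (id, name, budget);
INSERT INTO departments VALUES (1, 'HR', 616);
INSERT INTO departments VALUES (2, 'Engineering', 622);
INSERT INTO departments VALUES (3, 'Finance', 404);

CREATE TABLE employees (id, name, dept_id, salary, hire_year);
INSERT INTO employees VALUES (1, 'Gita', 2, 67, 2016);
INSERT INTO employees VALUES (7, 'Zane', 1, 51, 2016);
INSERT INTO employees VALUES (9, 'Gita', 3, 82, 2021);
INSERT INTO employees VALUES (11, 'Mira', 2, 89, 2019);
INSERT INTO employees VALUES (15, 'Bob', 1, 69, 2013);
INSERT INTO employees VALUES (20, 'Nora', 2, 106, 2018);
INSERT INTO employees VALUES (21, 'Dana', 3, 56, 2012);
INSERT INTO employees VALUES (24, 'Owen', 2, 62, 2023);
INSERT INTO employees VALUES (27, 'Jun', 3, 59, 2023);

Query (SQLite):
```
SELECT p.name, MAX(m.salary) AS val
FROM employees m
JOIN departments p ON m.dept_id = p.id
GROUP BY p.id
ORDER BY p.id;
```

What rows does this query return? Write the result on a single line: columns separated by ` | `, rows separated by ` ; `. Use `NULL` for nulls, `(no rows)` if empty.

HR | 69 ; Engineering | 106 ; Finance | 82

Join each employees row to its departments via dept_id.
Group joined rows by departments.id; compute MAX(m.salary) per group.
  1: ids {7, 15} → MAX(m.salary)=69
  2: ids {1, 11, 20, 24} → MAX(m.salary)=106
  3: ids {9, 21, 27} → MAX(m.salary)=82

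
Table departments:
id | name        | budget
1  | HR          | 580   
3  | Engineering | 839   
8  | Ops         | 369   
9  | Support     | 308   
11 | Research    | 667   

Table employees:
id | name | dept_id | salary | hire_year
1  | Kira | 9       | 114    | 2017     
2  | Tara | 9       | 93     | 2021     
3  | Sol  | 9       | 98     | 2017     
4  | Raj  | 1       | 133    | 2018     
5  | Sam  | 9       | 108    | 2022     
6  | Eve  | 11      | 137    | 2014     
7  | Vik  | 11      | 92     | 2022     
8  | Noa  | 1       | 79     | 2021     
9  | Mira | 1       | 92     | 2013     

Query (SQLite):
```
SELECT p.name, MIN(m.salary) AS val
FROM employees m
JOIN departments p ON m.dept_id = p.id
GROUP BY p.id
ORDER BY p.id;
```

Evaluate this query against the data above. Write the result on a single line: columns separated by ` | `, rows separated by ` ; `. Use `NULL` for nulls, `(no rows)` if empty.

HR | 79 ; Support | 93 ; Research | 92

Join each employees row to its departments via dept_id.
Group joined rows by departments.id; compute MIN(m.salary) per group.
  1: ids {4, 8, 9} → MIN(m.salary)=79
  9: ids {1, 2, 3, 5} → MIN(m.salary)=93
  11: ids {6, 7} → MIN(m.salary)=92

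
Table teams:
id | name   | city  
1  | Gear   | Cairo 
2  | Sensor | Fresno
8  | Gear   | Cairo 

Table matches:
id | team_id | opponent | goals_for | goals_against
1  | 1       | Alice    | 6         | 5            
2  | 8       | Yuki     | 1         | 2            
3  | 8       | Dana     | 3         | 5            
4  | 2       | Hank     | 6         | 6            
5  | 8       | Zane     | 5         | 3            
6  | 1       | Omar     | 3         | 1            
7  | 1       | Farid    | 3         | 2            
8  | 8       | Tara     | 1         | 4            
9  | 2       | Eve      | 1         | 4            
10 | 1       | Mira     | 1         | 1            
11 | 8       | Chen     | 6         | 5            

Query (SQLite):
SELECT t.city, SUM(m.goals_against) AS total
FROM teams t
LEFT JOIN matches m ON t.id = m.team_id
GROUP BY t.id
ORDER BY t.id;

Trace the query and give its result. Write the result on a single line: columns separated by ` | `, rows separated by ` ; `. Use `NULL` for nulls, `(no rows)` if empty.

LEFT JOIN keeps every teams row; unmatched ones get NULL for matches columns.
Group by teams.id and compute SUM(m.goals_against). SUM over an all-NULL group is NULL.
  1: ids {1, 6, 7, 10} → SUM(m.goals_against)=9
  2: ids {4, 9} → SUM(m.goals_against)=10
  8: ids {2, 3, 5, 8, 11} → SUM(m.goals_against)=19

Cairo | 9 ; Fresno | 10 ; Cairo | 19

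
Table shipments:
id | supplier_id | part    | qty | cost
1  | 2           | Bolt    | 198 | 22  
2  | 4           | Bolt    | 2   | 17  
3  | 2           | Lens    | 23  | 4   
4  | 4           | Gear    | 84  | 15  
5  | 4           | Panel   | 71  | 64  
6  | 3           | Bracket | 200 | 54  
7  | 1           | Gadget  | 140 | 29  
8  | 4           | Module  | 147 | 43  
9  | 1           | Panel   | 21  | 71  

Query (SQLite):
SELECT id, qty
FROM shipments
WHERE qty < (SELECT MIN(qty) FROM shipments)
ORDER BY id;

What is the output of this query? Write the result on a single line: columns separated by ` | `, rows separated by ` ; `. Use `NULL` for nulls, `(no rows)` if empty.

(no rows)

Scalar subquery: MIN(qty) over all shipments rows = 2.
Keep rows where qty < that value.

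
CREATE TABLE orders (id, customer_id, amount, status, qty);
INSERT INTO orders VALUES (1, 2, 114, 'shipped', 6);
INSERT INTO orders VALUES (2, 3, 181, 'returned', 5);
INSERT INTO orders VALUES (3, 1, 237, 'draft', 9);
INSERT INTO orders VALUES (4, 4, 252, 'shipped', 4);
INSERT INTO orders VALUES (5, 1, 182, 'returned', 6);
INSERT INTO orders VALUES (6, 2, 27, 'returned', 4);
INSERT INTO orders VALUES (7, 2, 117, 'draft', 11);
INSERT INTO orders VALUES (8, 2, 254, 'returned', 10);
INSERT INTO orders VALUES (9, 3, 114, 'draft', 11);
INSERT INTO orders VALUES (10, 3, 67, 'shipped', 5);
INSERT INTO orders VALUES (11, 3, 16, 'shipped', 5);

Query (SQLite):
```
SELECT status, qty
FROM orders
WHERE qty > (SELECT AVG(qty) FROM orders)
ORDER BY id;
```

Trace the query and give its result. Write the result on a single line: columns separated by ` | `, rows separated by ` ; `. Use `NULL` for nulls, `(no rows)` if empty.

Scalar subquery: AVG(qty) over all orders rows = 6.909091 (≈; comparison uses full precision).
Keep rows where qty > that value.

draft | 9 ; draft | 11 ; returned | 10 ; draft | 11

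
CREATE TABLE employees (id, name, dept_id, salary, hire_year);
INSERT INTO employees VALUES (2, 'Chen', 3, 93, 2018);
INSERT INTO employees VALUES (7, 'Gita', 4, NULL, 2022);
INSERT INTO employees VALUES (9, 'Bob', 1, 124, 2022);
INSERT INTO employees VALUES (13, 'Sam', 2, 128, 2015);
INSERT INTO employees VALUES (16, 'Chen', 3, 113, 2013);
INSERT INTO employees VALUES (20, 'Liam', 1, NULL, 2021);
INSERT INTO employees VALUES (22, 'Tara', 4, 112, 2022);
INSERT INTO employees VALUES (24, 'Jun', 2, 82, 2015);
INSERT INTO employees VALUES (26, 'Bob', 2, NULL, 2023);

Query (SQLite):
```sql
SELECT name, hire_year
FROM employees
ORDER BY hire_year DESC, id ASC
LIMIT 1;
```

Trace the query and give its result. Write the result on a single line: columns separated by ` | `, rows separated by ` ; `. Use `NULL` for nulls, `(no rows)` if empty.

Sort by hire_year desc, tiebreak id asc: (2023, id=26), (2022, id=7), (2022, id=9), (2022, id=22) …. Take first 1.

Bob | 2023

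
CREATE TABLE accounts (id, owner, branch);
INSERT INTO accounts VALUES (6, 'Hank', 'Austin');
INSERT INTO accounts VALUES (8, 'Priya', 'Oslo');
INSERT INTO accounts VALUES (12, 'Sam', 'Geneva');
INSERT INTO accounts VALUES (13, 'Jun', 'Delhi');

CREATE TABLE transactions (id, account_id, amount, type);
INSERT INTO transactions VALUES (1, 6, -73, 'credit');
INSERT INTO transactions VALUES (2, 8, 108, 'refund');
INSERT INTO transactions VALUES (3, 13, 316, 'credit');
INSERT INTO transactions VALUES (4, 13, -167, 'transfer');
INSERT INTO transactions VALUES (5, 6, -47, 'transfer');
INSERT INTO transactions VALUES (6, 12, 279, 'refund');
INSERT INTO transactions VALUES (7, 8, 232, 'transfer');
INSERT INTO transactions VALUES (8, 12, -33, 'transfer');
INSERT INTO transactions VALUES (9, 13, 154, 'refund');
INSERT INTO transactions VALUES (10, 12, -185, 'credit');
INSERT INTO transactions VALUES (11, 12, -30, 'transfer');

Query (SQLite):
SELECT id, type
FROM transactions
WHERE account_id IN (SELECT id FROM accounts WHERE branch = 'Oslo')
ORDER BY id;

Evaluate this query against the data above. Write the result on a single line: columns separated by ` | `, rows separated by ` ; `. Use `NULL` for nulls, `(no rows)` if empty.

Inner query: accounts.id where branch = 'Oslo'.
Outer: keep transactions rows whose account_id is in that set.
Inner query → {8}

2 | refund ; 7 | transfer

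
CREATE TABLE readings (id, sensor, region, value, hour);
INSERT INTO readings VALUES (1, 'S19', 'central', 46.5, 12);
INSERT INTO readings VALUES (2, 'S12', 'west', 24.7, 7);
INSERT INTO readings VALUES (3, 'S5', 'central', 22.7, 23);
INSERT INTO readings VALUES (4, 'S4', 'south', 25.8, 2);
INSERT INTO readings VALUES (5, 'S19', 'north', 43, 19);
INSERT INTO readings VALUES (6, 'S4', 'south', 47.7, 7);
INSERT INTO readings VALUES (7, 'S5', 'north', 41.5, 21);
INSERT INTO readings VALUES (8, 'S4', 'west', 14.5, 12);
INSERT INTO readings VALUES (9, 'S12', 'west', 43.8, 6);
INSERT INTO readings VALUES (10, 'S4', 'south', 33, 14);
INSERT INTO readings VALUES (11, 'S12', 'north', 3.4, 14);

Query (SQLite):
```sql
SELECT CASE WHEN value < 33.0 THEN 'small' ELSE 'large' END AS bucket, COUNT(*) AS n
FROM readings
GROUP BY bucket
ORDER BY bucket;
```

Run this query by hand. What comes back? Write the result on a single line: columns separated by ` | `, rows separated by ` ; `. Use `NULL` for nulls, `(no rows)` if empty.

large | 6 ; small | 5

Bucket rows by value < 33.0 → 'small' else 'large'; count each bucket.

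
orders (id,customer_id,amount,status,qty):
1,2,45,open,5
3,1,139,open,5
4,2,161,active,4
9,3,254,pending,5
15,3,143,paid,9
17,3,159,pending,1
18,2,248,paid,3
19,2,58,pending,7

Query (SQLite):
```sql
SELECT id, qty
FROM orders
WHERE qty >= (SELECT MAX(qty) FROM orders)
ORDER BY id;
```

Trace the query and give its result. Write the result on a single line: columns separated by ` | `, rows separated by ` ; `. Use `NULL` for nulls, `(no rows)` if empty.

Scalar subquery: MAX(qty) over all orders rows = 9.
Keep rows where qty >= that value.

15 | 9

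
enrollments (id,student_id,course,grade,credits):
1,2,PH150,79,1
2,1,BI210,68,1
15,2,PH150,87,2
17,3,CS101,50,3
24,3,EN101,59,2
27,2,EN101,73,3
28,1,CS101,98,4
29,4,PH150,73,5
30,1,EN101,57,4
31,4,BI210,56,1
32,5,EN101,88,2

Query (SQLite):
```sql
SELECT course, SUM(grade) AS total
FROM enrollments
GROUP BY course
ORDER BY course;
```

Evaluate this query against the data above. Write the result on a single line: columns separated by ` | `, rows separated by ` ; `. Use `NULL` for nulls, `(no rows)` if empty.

Partition enrollments by course; compute SUM(grade) within each group.
  BI210: ids {2, 31} → SUM(grade)=124
  CS101: ids {17, 28} → SUM(grade)=148
  EN101: ids {24, 27, 30, 32} → SUM(grade)=277
  PH150: ids {1, 15, 29} → SUM(grade)=239

BI210 | 124 ; CS101 | 148 ; EN101 | 277 ; PH150 | 239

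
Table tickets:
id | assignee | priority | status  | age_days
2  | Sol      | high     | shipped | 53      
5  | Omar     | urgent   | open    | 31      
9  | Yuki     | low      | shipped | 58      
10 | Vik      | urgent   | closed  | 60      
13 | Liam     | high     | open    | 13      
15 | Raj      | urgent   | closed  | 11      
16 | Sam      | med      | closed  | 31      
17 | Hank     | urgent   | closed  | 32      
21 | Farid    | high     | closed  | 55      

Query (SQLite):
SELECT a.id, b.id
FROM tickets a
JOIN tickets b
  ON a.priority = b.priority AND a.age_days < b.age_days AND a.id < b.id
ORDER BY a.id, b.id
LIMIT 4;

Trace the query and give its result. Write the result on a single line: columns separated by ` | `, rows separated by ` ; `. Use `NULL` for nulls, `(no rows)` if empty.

Pairs (a,b) with same priority, a.age_days < b.age_days, a.id < b.id.
priority groups: high:{2,13,21} low:{9} med:{16} urgent:{5,10,15,17}
Ordered by (a.id, b.id); first 4.

2 | 21 ; 5 | 10 ; 5 | 17 ; 13 | 21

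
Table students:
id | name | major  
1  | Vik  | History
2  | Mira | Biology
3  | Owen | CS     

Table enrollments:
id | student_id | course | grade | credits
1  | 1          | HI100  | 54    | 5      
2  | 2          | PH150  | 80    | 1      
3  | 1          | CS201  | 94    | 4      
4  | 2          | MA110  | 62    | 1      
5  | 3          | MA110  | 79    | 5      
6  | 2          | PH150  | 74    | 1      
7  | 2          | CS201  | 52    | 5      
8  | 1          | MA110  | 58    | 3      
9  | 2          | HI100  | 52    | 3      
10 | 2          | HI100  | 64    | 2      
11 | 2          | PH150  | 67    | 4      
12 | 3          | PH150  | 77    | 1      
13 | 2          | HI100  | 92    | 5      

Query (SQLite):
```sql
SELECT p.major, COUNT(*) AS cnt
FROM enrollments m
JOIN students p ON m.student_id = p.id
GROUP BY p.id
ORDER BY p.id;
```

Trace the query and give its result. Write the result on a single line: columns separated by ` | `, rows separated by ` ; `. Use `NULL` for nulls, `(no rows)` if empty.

History | 3 ; Biology | 8 ; CS | 2

Join each enrollments row to its students via student_id.
Group joined rows by students.id; compute COUNT(*) per group.
  1: ids {1, 3, 8} → COUNT(*)=3
  2: ids {2, 4, 6, 7, 9, 10, 11, 13} → COUNT(*)=8
  3: ids {5, 12} → COUNT(*)=2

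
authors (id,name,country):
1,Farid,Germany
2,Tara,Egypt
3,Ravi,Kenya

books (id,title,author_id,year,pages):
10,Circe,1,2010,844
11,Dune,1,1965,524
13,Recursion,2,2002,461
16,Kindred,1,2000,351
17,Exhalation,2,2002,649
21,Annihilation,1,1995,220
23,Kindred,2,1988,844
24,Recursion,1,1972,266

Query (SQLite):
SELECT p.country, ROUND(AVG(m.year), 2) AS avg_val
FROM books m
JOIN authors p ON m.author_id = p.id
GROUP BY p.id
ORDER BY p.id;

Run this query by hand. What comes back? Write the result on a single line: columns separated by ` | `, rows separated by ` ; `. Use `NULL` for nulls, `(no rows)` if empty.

Join each books row to its authors via author_id.
Group joined rows by authors.id; compute ROUND(AVG(m.year), 2) per group.
  1: ids {10, 11, 16, 21, 24} → ROUND(AVG(m.year), 2)=1988.4
  2: ids {13, 17, 23} → ROUND(AVG(m.year), 2)=1997.33

Germany | 1988.4 ; Egypt | 1997.33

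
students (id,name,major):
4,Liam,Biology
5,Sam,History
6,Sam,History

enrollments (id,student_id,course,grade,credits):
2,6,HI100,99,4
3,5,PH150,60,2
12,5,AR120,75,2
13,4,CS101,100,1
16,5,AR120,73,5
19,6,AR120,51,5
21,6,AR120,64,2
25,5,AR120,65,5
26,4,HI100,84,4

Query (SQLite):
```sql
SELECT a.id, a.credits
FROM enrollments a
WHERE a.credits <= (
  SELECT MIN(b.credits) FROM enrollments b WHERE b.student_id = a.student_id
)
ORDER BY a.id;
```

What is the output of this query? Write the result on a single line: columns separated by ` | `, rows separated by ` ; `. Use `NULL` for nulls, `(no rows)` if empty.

For each enrollments row a, compute MIN(credits) over rows sharing a.student_id.
Keep row a if a.credits <= that per-group MIN.
  student_id=4: MIN(credits) = 1
  student_id=5: MIN(credits) = 2
  student_id=6: MIN(credits) = 2

3 | 2 ; 12 | 2 ; 13 | 1 ; 21 | 2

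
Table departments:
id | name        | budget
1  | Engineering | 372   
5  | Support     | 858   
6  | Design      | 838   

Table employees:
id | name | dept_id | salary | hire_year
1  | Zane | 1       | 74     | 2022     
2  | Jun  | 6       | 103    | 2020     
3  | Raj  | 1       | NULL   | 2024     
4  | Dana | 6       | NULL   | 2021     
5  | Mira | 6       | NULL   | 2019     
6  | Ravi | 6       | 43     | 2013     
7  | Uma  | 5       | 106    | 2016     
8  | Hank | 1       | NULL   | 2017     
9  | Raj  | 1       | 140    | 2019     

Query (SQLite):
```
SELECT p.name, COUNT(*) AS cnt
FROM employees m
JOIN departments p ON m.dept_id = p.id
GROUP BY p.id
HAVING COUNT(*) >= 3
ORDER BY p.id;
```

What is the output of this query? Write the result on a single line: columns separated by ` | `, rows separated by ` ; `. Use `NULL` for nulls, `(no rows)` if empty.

Join each employees row to its departments via dept_id.
Group joined rows by departments.id; compute COUNT(*) per group.
HAVING: keep groups with count ≥ 3.
  1: ids {1, 3, 8, 9} → COUNT(*)=4
  5: ids {7} → COUNT(*)=1
  6: ids {2, 4, 5, 6} → COUNT(*)=4

Engineering | 4 ; Design | 4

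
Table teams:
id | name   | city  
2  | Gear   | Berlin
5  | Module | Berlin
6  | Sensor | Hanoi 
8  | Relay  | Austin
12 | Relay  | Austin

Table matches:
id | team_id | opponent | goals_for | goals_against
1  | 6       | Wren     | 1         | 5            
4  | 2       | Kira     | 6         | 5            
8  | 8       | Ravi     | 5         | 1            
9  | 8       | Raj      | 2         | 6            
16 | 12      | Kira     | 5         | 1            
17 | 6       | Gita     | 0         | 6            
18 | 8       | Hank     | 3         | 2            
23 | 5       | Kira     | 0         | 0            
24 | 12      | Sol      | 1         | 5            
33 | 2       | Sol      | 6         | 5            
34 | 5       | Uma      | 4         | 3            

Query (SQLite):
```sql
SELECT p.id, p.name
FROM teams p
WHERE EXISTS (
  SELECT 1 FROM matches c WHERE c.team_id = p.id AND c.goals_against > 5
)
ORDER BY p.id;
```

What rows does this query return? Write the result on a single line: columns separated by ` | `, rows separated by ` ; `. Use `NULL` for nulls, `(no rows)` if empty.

6 | Sensor ; 8 | Relay

For each teams row, check whether any matches with matching team_id has goals_against > 5.
Keep rows where that is true.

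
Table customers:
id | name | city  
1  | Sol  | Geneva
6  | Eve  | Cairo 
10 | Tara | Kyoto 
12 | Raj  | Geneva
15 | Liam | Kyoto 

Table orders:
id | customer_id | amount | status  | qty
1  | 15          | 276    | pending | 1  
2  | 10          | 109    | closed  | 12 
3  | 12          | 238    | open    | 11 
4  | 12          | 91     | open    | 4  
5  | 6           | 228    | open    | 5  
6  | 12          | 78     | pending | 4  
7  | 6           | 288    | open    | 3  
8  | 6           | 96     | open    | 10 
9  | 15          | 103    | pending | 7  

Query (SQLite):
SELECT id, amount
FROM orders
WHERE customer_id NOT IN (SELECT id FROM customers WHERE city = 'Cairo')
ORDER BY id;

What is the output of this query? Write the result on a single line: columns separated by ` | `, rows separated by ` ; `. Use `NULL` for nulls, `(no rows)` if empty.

1 | 276 ; 2 | 109 ; 3 | 238 ; 4 | 91 ; 6 | 78 ; 9 | 103

Inner query: customers.id where city = 'Cairo'.
Outer: keep orders rows whose customer_id is not in that set.
Inner query → {6}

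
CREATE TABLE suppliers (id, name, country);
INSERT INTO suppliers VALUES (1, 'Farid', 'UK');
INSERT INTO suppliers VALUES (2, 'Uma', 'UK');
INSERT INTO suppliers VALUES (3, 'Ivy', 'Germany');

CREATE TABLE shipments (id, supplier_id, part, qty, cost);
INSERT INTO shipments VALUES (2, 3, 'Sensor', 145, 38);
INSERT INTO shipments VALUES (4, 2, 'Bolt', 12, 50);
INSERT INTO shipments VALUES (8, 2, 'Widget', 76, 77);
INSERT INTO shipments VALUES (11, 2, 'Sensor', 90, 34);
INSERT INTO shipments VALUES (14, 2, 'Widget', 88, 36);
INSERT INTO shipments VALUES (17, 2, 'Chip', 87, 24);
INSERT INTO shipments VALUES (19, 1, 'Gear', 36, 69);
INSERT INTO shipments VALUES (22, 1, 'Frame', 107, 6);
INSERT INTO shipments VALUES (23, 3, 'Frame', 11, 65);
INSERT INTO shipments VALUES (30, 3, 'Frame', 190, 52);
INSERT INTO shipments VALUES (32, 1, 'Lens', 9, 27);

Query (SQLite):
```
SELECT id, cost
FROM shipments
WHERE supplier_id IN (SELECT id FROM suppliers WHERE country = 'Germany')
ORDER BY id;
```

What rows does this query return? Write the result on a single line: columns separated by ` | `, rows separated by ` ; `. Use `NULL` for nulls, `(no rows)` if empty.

2 | 38 ; 23 | 65 ; 30 | 52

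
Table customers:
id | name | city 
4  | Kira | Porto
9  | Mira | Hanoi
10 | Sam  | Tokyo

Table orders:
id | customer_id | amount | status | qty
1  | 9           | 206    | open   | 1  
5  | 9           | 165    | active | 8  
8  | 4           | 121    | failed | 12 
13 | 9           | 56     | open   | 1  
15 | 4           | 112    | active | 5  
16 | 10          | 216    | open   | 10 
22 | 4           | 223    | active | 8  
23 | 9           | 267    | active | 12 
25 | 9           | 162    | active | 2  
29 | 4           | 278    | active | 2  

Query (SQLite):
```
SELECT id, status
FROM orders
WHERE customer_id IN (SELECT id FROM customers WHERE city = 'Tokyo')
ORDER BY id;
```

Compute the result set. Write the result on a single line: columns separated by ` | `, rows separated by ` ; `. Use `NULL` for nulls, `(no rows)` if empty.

Inner query: customers.id where city = 'Tokyo'.
Outer: keep orders rows whose customer_id is in that set.
Inner query → {10}

16 | open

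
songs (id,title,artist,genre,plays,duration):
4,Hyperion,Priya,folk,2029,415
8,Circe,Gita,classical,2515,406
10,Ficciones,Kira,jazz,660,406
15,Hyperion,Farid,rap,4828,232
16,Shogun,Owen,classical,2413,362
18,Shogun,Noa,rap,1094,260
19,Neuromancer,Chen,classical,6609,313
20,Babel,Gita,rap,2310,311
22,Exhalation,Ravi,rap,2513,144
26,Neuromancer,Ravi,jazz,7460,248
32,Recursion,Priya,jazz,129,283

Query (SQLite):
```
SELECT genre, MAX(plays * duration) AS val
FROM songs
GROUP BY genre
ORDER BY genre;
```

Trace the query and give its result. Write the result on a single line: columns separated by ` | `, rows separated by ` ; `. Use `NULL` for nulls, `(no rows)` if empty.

For each row compute plays * duration.
Group by genre; take MAX of the expression per group.
  classical: ids {8, 16, 19} → MAX(plays * duration)=2068617
  folk: ids {4} → MAX(plays * duration)=842035
  jazz: ids {10, 26, 32} → MAX(plays * duration)=1850080
  rap: ids {15, 18, 20, 22} → MAX(plays * duration)=1120096

classical | 2068617 ; folk | 842035 ; jazz | 1850080 ; rap | 1120096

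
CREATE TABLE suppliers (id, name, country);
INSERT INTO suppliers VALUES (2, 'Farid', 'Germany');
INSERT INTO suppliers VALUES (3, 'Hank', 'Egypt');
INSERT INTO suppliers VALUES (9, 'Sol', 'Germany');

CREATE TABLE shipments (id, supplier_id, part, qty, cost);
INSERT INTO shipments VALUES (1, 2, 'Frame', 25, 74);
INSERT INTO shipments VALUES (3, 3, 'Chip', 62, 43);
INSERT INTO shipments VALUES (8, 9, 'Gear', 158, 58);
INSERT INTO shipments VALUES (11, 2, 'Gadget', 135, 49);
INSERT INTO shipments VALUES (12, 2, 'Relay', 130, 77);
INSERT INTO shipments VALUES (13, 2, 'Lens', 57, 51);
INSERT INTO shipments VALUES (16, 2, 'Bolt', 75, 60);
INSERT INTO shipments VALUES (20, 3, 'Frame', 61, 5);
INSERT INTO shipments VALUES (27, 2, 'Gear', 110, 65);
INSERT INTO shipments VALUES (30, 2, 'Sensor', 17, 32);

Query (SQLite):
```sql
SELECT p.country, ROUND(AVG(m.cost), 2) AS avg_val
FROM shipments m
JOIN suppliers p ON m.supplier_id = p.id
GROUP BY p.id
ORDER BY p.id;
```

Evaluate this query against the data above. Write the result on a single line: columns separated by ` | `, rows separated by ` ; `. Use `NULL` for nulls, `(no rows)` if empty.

Join each shipments row to its suppliers via supplier_id.
Group joined rows by suppliers.id; compute ROUND(AVG(m.cost), 2) per group.
  2: ids {1, 11, 12, 13, 16, 27, 30} → ROUND(AVG(m.cost), 2)=58.29
  3: ids {3, 20} → ROUND(AVG(m.cost), 2)=24
  9: ids {8} → ROUND(AVG(m.cost), 2)=58

Germany | 58.29 ; Egypt | 24 ; Germany | 58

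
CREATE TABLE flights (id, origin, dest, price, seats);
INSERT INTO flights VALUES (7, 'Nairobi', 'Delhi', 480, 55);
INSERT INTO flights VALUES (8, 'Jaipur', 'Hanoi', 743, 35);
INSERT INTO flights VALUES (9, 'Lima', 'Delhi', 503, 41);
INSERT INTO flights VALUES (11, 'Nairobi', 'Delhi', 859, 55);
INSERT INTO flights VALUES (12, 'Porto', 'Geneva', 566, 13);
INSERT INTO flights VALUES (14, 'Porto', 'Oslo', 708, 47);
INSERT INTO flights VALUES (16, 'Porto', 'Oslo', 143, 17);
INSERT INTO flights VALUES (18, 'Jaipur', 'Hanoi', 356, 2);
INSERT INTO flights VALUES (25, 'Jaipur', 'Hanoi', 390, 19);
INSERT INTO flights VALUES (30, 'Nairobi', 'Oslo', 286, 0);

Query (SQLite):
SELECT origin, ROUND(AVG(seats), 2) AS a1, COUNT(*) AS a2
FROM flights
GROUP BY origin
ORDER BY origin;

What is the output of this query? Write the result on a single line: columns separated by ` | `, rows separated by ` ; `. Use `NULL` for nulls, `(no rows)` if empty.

Group flights by origin.
Per group compute: ROUND(AVG(seats), 2), COUNT(*).
  Jaipur: ids {8, 18, 25} → ROUND(AVG(seats), 2)=18.67, COUNT(*)=3
  Lima: ids {9} → ROUND(AVG(seats), 2)=41, COUNT(*)=1
  Nairobi: ids {7, 11, 30} → ROUND(AVG(seats), 2)=36.67, COUNT(*)=3
  Porto: ids {12, 14, 16} → ROUND(AVG(seats), 2)=25.67, COUNT(*)=3

Jaipur | 18.67 | 3 ; Lima | 41 | 1 ; Nairobi | 36.67 | 3 ; Porto | 25.67 | 3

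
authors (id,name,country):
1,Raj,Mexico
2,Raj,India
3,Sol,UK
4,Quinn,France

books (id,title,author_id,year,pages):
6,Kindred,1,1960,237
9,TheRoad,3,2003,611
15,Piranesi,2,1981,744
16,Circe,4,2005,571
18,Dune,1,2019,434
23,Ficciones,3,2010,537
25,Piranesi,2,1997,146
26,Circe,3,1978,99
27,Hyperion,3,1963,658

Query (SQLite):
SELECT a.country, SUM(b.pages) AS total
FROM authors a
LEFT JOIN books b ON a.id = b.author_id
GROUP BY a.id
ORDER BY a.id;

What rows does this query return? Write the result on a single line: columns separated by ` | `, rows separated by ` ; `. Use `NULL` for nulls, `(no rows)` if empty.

LEFT JOIN keeps every authors row; unmatched ones get NULL for books columns.
Group by authors.id and compute SUM(b.pages). SUM over an all-NULL group is NULL.
  1: ids {6, 18} → SUM(b.pages)=671
  2: ids {15, 25} → SUM(b.pages)=890
  3: ids {9, 23, 26, 27} → SUM(b.pages)=1905
  4: ids {16} → SUM(b.pages)=571

Mexico | 671 ; India | 890 ; UK | 1905 ; France | 571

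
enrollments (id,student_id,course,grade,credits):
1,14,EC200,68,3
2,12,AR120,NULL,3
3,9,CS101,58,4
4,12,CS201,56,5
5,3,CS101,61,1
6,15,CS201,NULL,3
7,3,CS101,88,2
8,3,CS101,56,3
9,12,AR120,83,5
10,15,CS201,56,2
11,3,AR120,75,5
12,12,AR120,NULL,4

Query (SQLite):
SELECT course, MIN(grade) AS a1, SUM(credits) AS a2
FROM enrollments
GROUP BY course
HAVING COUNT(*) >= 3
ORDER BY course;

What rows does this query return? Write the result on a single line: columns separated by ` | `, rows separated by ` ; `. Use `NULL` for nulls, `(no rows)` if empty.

AR120 | 75 | 17 ; CS101 | 56 | 10 ; CS201 | 56 | 10

Group enrollments by course.
Per group compute: MIN(grade), SUM(credits).
HAVING: drop groups with fewer than 3 rows.
  AR120: ids {2, 9, 11, 12} → MIN(grade)=75, SUM(credits)=17
  CS101: ids {3, 5, 7, 8} → MIN(grade)=56, SUM(credits)=10
  CS201: ids {4, 6, 10} → MIN(grade)=56, SUM(credits)=10
  EC200: ids {1} → MIN(grade)=68, SUM(credits)=3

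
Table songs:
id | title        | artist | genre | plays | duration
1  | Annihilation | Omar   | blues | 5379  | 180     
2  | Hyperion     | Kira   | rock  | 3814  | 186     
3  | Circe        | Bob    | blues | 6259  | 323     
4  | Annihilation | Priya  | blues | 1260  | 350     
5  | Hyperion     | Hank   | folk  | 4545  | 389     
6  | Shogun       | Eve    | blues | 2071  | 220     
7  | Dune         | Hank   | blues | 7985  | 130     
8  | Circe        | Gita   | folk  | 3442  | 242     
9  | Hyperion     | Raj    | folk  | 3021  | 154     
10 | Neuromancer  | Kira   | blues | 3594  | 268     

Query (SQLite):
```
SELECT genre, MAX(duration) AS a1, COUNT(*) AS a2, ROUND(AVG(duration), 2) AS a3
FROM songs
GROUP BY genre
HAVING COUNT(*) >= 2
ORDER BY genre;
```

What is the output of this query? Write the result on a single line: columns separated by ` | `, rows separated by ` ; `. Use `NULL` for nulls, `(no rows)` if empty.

blues | 350 | 6 | 245.17 ; folk | 389 | 3 | 261.67

Group songs by genre.
Per group compute: MAX(duration), COUNT(*), ROUND(AVG(duration), 2).
HAVING: drop groups with fewer than 2 rows.
  blues: ids {1, 3, 4, 6, 7, 10} → MAX(duration)=350, COUNT(*)=6, ROUND(AVG(duration), 2)=245.17
  folk: ids {5, 8, 9} → MAX(duration)=389, COUNT(*)=3, ROUND(AVG(duration), 2)=261.67
  rock: ids {2} → MAX(duration)=186, COUNT(*)=1, ROUND(AVG(duration), 2)=186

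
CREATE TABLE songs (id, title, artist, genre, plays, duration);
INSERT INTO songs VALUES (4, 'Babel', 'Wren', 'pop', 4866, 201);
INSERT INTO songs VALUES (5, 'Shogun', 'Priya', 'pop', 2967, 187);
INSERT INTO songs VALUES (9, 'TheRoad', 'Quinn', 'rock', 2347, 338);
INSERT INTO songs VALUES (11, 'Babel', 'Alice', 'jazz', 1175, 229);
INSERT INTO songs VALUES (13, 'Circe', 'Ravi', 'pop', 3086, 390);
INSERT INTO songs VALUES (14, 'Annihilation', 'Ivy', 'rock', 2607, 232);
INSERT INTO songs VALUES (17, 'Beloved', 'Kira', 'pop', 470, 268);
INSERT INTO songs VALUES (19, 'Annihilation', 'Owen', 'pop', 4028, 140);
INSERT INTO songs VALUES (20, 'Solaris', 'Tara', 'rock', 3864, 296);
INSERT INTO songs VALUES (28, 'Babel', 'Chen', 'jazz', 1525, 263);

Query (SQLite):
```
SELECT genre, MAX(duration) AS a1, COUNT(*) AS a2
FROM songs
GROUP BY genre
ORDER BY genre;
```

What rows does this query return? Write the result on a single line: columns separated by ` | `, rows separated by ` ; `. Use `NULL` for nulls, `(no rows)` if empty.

Group songs by genre.
Per group compute: MAX(duration), COUNT(*).
  jazz: ids {11, 28} → MAX(duration)=263, COUNT(*)=2
  pop: ids {4, 5, 13, 17, 19} → MAX(duration)=390, COUNT(*)=5
  rock: ids {9, 14, 20} → MAX(duration)=338, COUNT(*)=3

jazz | 263 | 2 ; pop | 390 | 5 ; rock | 338 | 3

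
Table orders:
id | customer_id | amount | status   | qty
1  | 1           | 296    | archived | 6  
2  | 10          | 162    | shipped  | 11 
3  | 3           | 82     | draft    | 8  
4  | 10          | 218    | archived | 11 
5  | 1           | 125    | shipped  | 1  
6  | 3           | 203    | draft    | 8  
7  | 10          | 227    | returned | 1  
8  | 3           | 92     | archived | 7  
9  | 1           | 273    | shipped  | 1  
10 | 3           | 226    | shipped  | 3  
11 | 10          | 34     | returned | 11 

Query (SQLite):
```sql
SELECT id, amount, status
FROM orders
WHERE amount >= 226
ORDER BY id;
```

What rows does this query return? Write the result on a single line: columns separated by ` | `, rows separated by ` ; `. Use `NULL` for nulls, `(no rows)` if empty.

1 | 296 | archived ; 7 | 227 | returned ; 9 | 273 | shipped ; 10 | 226 | shipped

amount >= 226: ids {1, 7, 9, 10}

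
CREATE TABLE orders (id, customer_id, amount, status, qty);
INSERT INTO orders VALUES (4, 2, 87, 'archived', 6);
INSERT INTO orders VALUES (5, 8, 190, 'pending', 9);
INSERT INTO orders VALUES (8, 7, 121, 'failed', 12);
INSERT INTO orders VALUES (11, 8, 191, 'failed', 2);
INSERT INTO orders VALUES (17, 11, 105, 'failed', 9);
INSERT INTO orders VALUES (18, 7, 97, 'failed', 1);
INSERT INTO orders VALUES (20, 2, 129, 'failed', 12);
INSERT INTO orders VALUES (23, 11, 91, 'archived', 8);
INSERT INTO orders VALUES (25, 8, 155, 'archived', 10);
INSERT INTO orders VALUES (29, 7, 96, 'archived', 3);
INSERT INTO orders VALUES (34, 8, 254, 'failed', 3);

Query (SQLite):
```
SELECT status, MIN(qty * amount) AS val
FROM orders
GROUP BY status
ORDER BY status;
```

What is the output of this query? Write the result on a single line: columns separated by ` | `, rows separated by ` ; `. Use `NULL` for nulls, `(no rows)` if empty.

archived | 288 ; failed | 97 ; pending | 1710

For each row compute qty * amount.
Group by status; take MIN of the expression per group.
  archived: ids {4, 23, 25, 29} → MIN(qty * amount)=288
  failed: ids {8, 11, 17, 18, 20, 34} → MIN(qty * amount)=97
  pending: ids {5} → MIN(qty * amount)=1710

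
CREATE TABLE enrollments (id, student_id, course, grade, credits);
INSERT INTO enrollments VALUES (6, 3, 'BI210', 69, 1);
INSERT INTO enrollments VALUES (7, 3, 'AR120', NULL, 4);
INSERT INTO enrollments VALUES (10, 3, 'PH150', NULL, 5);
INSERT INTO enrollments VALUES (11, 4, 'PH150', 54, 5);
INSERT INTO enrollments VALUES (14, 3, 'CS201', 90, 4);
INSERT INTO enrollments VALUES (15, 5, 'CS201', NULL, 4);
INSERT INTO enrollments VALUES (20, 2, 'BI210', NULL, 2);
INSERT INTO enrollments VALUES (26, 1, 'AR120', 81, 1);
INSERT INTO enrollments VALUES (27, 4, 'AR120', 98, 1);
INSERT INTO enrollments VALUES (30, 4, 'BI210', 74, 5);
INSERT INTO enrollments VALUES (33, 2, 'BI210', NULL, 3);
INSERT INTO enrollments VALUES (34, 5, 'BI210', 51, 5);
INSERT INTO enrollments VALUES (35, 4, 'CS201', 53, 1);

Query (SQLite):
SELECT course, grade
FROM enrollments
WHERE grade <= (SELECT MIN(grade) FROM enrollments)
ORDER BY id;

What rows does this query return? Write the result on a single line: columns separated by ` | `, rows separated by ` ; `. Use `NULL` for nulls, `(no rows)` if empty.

Scalar subquery: MIN(grade) over all enrollments rows = 51.
Keep rows where grade <= that value.

BI210 | 51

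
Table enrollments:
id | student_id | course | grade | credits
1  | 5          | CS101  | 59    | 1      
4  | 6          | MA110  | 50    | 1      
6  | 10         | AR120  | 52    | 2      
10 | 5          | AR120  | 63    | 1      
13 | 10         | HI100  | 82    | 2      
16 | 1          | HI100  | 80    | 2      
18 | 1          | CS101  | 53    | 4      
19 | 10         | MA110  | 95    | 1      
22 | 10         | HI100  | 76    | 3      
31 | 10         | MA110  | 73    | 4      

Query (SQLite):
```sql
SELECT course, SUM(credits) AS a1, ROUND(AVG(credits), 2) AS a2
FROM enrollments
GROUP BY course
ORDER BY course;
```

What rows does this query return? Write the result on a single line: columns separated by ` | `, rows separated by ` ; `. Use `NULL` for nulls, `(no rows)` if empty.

Group enrollments by course.
Per group compute: SUM(credits), ROUND(AVG(credits), 2).
  AR120: ids {6, 10} → SUM(credits)=3, ROUND(AVG(credits), 2)=1.5
  CS101: ids {1, 18} → SUM(credits)=5, ROUND(AVG(credits), 2)=2.5
  HI100: ids {13, 16, 22} → SUM(credits)=7, ROUND(AVG(credits), 2)=2.33
  MA110: ids {4, 19, 31} → SUM(credits)=6, ROUND(AVG(credits), 2)=2

AR120 | 3 | 1.5 ; CS101 | 5 | 2.5 ; HI100 | 7 | 2.33 ; MA110 | 6 | 2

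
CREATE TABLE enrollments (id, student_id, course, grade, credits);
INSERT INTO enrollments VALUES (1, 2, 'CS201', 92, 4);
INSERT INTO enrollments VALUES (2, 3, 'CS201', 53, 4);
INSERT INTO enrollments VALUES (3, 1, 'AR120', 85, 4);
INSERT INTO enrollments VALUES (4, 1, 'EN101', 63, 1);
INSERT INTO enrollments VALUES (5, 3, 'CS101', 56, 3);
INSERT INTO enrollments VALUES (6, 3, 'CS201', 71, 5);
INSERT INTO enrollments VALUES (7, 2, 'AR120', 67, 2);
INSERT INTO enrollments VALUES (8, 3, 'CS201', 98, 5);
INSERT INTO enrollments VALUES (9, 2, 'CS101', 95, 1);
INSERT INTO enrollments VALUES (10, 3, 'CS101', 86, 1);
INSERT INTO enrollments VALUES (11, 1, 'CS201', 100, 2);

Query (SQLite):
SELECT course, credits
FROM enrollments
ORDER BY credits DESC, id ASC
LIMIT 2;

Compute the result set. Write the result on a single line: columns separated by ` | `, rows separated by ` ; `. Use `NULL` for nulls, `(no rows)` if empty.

Sort by credits desc, tiebreak id asc: (5, id=6), (5, id=8), (4, id=1), (4, id=2), (4, id=3) …. Take first 2.

CS201 | 5 ; CS201 | 5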